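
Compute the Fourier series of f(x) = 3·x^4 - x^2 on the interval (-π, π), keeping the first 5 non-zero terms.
(148 - 24·π^2)·cos(x) + (-10 + 6·π^2)·cos(2·x) + (20/9 - 8·π^2/3)·cos(3·x) + (-13/16 + 3·π^2/2)·cos(4·x) - π^2/3 + 3·π^4/5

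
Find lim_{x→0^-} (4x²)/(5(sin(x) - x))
Both numerator and denominator → 0 as x → 0^-; this is a 0/0 indeterminate form.
Expand each to leading order near x = 0: numerator ~ 4·x^2, denominator ~ -5·x^3/6.
The limit of the ratio is ∞.

Final answer: ∞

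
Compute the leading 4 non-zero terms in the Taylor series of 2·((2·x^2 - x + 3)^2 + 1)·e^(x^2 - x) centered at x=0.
-226·x^3/3 + 68·x^2 - 32·x + 20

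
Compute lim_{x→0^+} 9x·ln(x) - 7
The product is a 0·∞ indeterminate form at x → 0⁺.
Rewrite the product as 9·ln(x) / x^(-1) and apply L'Hôpital, or use the standard hierarchy x^(-1) ≫ |ln x| as x → 0⁺.
The indeterminate product → 0, so the limit = -7.

Final answer: -7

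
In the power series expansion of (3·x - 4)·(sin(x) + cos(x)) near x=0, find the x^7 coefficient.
Expand to order 7: (3·x - 4)·(sin(x) + cos(x)) = -17·x^7/5040 + 11·x^6/360 + 11·x^5/120 - 2·x^4/3 - 5·x^3/6 + 5·x^2 - x - 4 + O(x^8).
The coefficient of x^7 is -17/5040.

Final answer: -17/5040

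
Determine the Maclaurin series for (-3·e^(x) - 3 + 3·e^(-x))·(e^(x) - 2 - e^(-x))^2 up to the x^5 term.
-12·x^5 + 12·x^4 - 24·x^3 + 36·x^2 - 12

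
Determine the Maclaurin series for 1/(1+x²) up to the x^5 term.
x^4 - x^2 + 1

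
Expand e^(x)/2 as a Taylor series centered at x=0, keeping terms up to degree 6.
x^6/1440 + x^5/240 + x^4/48 + x^3/12 + x^2/4 + x/2 + 1/2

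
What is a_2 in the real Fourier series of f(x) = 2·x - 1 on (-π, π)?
a_2 = (1/π) ∫_{-π}^{π} f(x)·cos(2x) dx.
Evaluate the integral (use parity and integration by parts as needed): a_2 = 0.

Final answer: 0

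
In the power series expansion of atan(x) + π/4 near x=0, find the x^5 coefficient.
Expand to order 5: atan(x) + π/4 = x^5/5 - x^3/3 + x + π/4 + O(x^6).
The coefficient of x^5 is 1/5.

Final answer: 1/5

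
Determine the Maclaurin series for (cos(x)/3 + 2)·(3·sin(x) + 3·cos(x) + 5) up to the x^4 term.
47·x^4/72 - 5·x^3/3 - 29·x^2/6 + 7·x + 56/3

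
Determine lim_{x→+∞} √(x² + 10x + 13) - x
This is an ∞ − ∞ indeterminate form.
Multiply and divide by the conjugate √(x²+10x + 13) + x; the x² terms cancel, leaving (10x + 13)/(√(x²+10x + 13)+x) → 10/2 = 5.
Limit = 5.

Final answer: 5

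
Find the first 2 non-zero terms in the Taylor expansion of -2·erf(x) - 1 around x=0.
-4·x/√(π) - 1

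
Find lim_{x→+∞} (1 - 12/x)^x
As x → +∞: this is the defining limit (1 - 12/x)^x → e^(-12).
Limit = e^(-12).

Final answer: e^(-12)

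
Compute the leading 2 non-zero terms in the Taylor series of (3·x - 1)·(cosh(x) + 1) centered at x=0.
6·x - 2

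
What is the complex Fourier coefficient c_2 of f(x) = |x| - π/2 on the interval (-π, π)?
Compute the real Fourier coefficients first: a_2 = 0, b_2 = 0.
Then c_2 = (a_2 − i·b_2)/2 = 0.

Final answer: 0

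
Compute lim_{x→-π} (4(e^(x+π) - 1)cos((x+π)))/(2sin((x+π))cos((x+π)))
Both numerator and denominator → 0 as x → -π; this is a 0/0 indeterminate form.
Expand each to leading order near x = -π: numerator ~ 4·(x + π), denominator ~ 2·(x + π).
The limit of the ratio is 2.

Final answer: 2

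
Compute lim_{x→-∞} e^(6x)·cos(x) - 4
Evaluate the dominant behaviour as x → -∞; each term tends to a finite value or vanishes.
Limit = -4.

Final answer: -4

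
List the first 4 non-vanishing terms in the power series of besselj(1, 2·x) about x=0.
-x^7/144 + x^5/12 - x^3/2 + x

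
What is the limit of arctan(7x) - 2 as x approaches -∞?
Evaluate the dominant behaviour as x → -∞; each term tends to a finite value or vanishes.
Limit = -2 - π/2.

Final answer: -2 - π/2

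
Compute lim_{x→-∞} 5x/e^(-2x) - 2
The quotient is an ∞/∞ indeterminate form as x → -∞.
Compare growth rates of the dominant terms (exponentials ≫ polynomials ≫ logarithms), or apply L'Hôpital's rule; the quotient → 0.
Adding the constant: 0 - 2 = -2. Limit = -2.

Final answer: -2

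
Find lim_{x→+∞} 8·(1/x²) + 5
Evaluate the dominant behaviour as x → +∞; each term tends to a finite value or vanishes.
Limit = 5.

Final answer: 5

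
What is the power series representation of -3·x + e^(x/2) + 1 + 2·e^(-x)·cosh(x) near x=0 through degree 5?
-341·x^5/1280 + 257·x^4/384 - 21·x^3/16 + 17·x^2/8 - 9·x/2 + 4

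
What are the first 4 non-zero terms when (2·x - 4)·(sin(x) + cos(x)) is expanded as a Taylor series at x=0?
-x^3/3 + 4·x^2 - 2·x - 4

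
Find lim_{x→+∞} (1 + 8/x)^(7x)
As x → +∞: write (1 + 8/x)^(7x) = ((1 + 8/x)^x)^7 → (e^8)^7 = e^56.
Limit = e^(56).

Final answer: e^(56)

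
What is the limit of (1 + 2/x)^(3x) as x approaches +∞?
As x → +∞: write (1 + 2/x)^(3x) = ((1 + 2/x)^x)^3 → (e^2)^3 = e^6.
Limit = e^(6).

Final answer: e^(6)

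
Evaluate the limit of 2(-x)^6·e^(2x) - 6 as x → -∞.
The product is a 0·∞ indeterminate form at x → -∞.
Rewrite the product as 2(-x)^6 / e^(-2x) (an ∞/∞ form) and apply L'Hôpital, or use the standard hierarchy e^(2|x|) ≫ |(-x)^6| as x → -∞.
The indeterminate product → 0, so the limit = -6.

Final answer: -6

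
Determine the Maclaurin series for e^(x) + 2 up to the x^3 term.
x^3/6 + x^2/2 + x + 3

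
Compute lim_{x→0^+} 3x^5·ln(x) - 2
The product is a 0·∞ indeterminate form at x → 0⁺.
Rewrite the product as 3·ln(x) / x^(-5) and apply L'Hôpital, or use the standard hierarchy x^(-5) ≫ |ln x| as x → 0⁺.
The indeterminate product → 0, so the limit = -2.

Final answer: -2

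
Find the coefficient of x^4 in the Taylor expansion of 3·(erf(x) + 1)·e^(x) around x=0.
Expand to order 4: 3·(erf(x) + 1)·e^(x) = x^4·(1/8 - 1/√(π)) + x^3·(1/2 + 1/√(π)) + x^2·(3/2 + 6/√(π)) + x·(3 + 6/√(π)) + 3 + O(x^5).
The coefficient of x^4 is 1/8 - 1/√(π).

Final answer: 1/8 - 1/√(π)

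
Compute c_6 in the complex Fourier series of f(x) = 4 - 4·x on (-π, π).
Compute the real Fourier coefficients first: a_6 = 0, b_6 = 4/3.
Then c_6 = (a_6 − i·b_6)/2 = -2·i/3.

Final answer: -2·i/3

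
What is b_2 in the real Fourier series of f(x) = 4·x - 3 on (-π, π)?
b_2 = (1/π) ∫_{-π}^{π} f(x)·sin(2x) dx.
Evaluate the integral (use parity and integration by parts as needed): b_2 = -4.

Final answer: -4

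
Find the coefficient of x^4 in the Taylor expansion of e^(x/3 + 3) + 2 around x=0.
Expand to order 4: e^(x/3 + 3) + 2 = x^4·e^(3)/1944 + x^3·e^(3)/162 + x^2·e^(3)/18 + x·e^(3)/3 + 2 + e^(3) + O(x^5).
The coefficient of x^4 is e^(3)/1944.

Final answer: e^(3)/1944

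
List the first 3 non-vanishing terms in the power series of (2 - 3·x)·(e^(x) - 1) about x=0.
-7·x^3/6 - 2·x^2 + 2·x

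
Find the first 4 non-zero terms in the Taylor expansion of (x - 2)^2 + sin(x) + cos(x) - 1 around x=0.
-x^3/6 + x^2/2 - 3·x + 4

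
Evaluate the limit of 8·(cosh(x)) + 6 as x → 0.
Direct substitution at x = 0 gives 14.

Final answer: 14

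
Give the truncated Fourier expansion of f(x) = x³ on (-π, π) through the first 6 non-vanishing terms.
(-12 + 2·π^2)·sin(x) + (3/2 - π^2)·sin(2·x) + (-4/9 + 2·π^2/3)·sin(3·x) + (3/16 - π^2/2)·sin(4·x) + (-12/125 + 2·π^2/5)·sin(5·x) + (1/18 - π^2/3)·sin(6·x)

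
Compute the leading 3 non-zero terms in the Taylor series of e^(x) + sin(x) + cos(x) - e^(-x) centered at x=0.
-x^2/2 + 3·x + 1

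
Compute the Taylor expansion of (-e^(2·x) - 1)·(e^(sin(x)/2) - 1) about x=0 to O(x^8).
151·x^7/9216 - 391·x^6/7680 - 547·x^5/1920 - 137·x^4/192 - 9·x^3/8 - 5·x^2/4 - x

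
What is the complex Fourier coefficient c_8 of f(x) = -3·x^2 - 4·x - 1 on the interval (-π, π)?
Compute the real Fourier coefficients first: a_8 = -3/16, b_8 = 1.
Then c_8 = (a_8 − i·b_8)/2 = -3/32 - i/2.

Final answer: -3/32 - i/2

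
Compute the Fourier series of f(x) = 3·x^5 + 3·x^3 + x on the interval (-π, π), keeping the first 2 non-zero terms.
(-114·π^2 + 6·π^4 + 686)·sin(x) + (-3·π^4 - 19 + 12·π^2)·sin(2·x)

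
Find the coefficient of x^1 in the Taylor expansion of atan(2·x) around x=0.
Expand to order 1: atan(2·x) = 2·x + O(x^2).
The coefficient of x^1 is 2.

Final answer: 2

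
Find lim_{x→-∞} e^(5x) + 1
Evaluate the dominant behaviour as x → -∞; each term tends to a finite value or vanishes.
Limit = 1.

Final answer: 1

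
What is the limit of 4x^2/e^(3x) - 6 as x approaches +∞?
The quotient is an ∞/∞ indeterminate form as x → +∞.
The exponential denominator e^(3x) dominates the polynomial numerator (e^x ≫ x^2 as x → ∞), so the quotient → 0.
Adding the constant: 0 - 6 = -6. Limit = -6.

Final answer: -6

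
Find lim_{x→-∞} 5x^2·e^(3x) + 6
The product is a 0·∞ indeterminate form at x → -∞.
Rewrite the product as 5x^2 / e^(-3x) (an ∞/∞ form) and apply L'Hôpital, or use the standard hierarchy e^(3|x|) ≫ |x^2| as x → -∞.
The indeterminate product → 0, so the limit = 6.

Final answer: 6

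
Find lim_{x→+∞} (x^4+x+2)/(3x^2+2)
This is an ∞/∞ indeterminate form as x → +∞.
Divide numerator and denominator by x^4 and let the lower-order terms vanish; the numerator's degree 4 exceeds the denominator's degree 2, so the quotient diverges.
Limit = ∞.

Final answer: ∞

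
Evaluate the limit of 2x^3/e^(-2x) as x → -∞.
This is an ∞/∞ indeterminate form as x → -∞.
Compare growth rates of the dominant terms (exponentials ≫ polynomials ≫ logarithms), or apply L'Hôpital's rule; the quotient → 0.
Limit = 0.

Final answer: 0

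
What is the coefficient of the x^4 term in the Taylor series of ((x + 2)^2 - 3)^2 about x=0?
Expand to order 4: ((x + 2)^2 - 3)^2 = x^4 + 8·x^3 + 18·x^2 + 8·x + 1 + O(x^5).
The coefficient of x^4 is 1.

Final answer: 1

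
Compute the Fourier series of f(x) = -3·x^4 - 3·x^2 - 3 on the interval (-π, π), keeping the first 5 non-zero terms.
(-132 + 24·π^2)·cos(x) + (6 - 6·π^2)·cos(2·x) + (-4/9 + 8·π^2/3)·cos(3·x) + (-3·π^2/2 - 3/16)·cos(4·x) - 3·π^4/5 - π^2 - 3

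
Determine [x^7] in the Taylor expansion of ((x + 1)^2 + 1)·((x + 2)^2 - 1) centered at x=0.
Expand to order 7: ((x + 1)^2 + 1)·((x + 2)^2 - 1) = x^4 + 6·x^3 + 13·x^2 + 14·x + 6 + O(x^8).
The coefficient of x^7 is 0.

Final answer: 0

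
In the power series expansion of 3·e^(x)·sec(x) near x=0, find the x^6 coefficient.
Expand to order 6: 3·e^(x)·sec(x) = 19·x^6/30 + 9·x^5/10 + 3·x^4/2 + 2·x^3 + 3·x^2 + 3·x + 3 + O(x^7).
The coefficient of x^6 is 19/30.

Final answer: 19/30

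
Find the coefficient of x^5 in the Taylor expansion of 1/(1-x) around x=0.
Expand to order 5: 1/(1-x) = x^5 + x^4 + x^3 + x^2 + x + 1 + O(x^6).
The coefficient of x^5 is 1.

Final answer: 1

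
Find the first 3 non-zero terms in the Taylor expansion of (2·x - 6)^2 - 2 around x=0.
4·x^2 - 24·x + 34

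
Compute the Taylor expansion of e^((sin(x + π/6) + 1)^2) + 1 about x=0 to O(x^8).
-35653·√(3)·x^7·e^(9/4)/215040 - 5507·x^6·e^(9/4)/3072 - 315·√(3)·x^5·e^(9/4)/256 - 61·x^4·e^(9/4)/128 + 19·√(3)·x^3·e^(9/4)/16 + 27·x^2·e^(9/4)/8 + 3·√(3)·x·e^(9/4)/2 + 1 + e^(9/4)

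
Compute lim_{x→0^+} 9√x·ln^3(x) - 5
The product is a 0·∞ indeterminate form at x → 0⁺.
Rewrite the product as 9·ln^3(x) / x^(-1/2) and apply L'Hôpital, or use the standard hierarchy x^(-1/2) ≫ |ln x|^3 as x → 0⁺.
The indeterminate product → 0, so the limit = -5.

Final answer: -5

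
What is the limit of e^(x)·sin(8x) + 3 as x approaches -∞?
Evaluate the dominant behaviour as x → -∞; each term tends to a finite value or vanishes.
Limit = 3.

Final answer: 3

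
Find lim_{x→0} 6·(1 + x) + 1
Direct substitution at x = 0 gives 7.

Final answer: 7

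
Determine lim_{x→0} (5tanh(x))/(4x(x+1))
Both numerator and denominator → 0 as x → 0; this is a 0/0 indeterminate form.
Expand each to leading order near x = 0: numerator ~ 5·x, denominator ~ 4·x.
The limit of the ratio is 5/4.

Final answer: 5/4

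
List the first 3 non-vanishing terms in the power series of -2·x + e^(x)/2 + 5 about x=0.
x^2/4 - 3·x/2 + 11/2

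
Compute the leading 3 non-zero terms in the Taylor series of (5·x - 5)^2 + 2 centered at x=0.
25·x^2 - 50·x + 27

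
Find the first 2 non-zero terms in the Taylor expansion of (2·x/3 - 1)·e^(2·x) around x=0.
-4·x/3 - 1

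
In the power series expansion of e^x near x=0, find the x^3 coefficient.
Expand to order 3: e^x = x^3/6 + x^2/2 + x + 1 + O(x^4).
The coefficient of x^3 is 1/6.

Final answer: 1/6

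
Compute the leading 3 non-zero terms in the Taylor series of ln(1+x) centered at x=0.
x^3/3 - x^2/2 + x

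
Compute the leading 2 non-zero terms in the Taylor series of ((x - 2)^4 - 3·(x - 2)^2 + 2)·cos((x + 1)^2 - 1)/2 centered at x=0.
3 - 10·x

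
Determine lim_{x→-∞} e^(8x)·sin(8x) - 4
Evaluate the dominant behaviour as x → -∞; each term tends to a finite value or vanishes.
Limit = -4.

Final answer: -4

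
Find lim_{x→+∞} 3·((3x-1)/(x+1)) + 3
Evaluate the dominant behaviour as x → +∞; each term tends to a finite value or vanishes.
Limit = 12.

Final answer: 12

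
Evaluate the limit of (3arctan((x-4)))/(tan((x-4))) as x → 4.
Both numerator and denominator → 0 as x → 4; this is a 0/0 indeterminate form.
Expand each to leading order near x = 4: numerator ~ 3·(x - 4), denominator ~ (x - 4).
The limit of the ratio is 3.

Final answer: 3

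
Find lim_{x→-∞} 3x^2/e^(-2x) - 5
The quotient is an ∞/∞ indeterminate form as x → -∞.
Compare growth rates of the dominant terms (exponentials ≫ polynomials ≫ logarithms), or apply L'Hôpital's rule; the quotient → 0.
Adding the constant: 0 - 5 = -5. Limit = -5.

Final answer: -5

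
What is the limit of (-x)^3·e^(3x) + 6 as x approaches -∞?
The product is a 0·∞ indeterminate form at x → -∞.
Rewrite the product as (-x)^3 / e^(-3x) (an ∞/∞ form) and apply L'Hôpital, or use the standard hierarchy e^(3|x|) ≫ |(-x)^3| as x → -∞.
The indeterminate product → 0, so the limit = 6.

Final answer: 6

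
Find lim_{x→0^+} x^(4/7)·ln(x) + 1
The product is a 0·∞ indeterminate form at x → 0⁺.
Rewrite the product as ln(x) / x^(-4/7) and apply L'Hôpital, or use the standard hierarchy x^(-4/7) ≫ |ln x| as x → 0⁺.
The indeterminate product → 0, so the limit = 1.

Final answer: 1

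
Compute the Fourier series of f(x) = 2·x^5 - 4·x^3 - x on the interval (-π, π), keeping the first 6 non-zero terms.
(-88·π^2 + 4·π^4 + 526)·sin(x) + (-2·π^4 - 20 + 14·π^2)·sin(2·x) + (-152·π^2/27 + 250/81 + 4·π^4/3)·sin(3·x) + (-π^4 - 23/32 + 13·π^2/4)·sin(4·x) + (-56·π^2/25 + 86/625 + 4·π^4/5)·sin(5·x) + (-2·π^4/3 + 4/81 + 46·π^2/27)·sin(6·x)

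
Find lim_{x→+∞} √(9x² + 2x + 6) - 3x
As x → +∞: multiply by the conjugate to get (2x+6)/(√(9x²+2x+6)+3x); the denominator ~ 6x, so the limit is 2/6 = 1/3.
Limit = 1/3.

Final answer: 1/3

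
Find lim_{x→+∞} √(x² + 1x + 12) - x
This is an ∞ − ∞ indeterminate form.
Multiply and divide by the conjugate √(x²+1x + 12) + x; the x² terms cancel, leaving (1x + 12)/(√(x²+1x + 12)+x) → 1/2.
Limit = 1/2.

Final answer: 1/2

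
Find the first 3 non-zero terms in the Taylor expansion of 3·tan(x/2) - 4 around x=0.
x^3/8 + 3·x/2 - 4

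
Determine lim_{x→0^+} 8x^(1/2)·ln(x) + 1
The product is a 0·∞ indeterminate form at x → 0⁺.
Rewrite the product as 8·ln(x) / x^(-1/2) and apply L'Hôpital, or use the standard hierarchy x^(-1/2) ≫ |ln x| as x → 0⁺.
The indeterminate product → 0, so the limit = 1.

Final answer: 1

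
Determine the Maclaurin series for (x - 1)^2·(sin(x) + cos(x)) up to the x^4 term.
-x^4/8 + 11·x^3/6 - 3·x^2/2 - x + 1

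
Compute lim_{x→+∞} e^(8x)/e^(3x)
This is an ∞/∞ indeterminate form as x → +∞.
Rewrite e^(8x)/e^(3x) = e^((8−3)x) = e^(5x); the exponent coefficient is 5 > 0 so e^(5x) → ∞.
Limit = ∞.

Final answer: ∞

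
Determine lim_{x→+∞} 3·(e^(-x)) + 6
Evaluate the dominant behaviour as x → +∞; each term tends to a finite value or vanishes.
Limit = 6.

Final answer: 6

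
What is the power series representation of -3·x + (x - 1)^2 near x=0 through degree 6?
x^2 - 5·x + 1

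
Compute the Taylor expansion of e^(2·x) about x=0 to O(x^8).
8·x^7/315 + 4·x^6/45 + 4·x^5/15 + 2·x^4/3 + 4·x^3/3 + 2·x^2 + 2·x + 1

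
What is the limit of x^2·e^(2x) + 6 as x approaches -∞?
The product is a 0·∞ indeterminate form at x → -∞.
Rewrite the product as x^2 / e^(-2x) (an ∞/∞ form) and apply L'Hôpital, or use the standard hierarchy e^(2|x|) ≫ |x^2| as x → -∞.
The indeterminate product → 0, so the limit = 6.

Final answer: 6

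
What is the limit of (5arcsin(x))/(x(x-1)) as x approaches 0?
Both numerator and denominator → 0 as x → 0; this is a 0/0 indeterminate form.
Expand each to leading order near x = 0: numerator ~ 5·x, denominator ~ -x.
The limit of the ratio is -5.

Final answer: -5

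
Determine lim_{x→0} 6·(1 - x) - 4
Direct substitution at x = 0 gives 2.

Final answer: 2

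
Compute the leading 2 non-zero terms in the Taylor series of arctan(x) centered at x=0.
-x^3/3 + x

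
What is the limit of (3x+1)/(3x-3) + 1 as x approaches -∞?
Evaluate the dominant behaviour as x → -∞; each term tends to a finite value or vanishes.
Limit = 2.

Final answer: 2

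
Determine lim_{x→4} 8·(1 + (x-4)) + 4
Direct substitution at x = 4 gives 12.

Final answer: 12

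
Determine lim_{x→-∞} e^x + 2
Evaluate the dominant behaviour as x → -∞; each term tends to a finite value or vanishes.
Limit = 2.

Final answer: 2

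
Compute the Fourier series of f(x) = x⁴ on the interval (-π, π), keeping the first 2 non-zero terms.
(48 - 8·π^2)·cos(x) + π^4/5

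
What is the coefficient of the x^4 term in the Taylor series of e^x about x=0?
Expand to order 4: e^x = x^4/24 + x^3/6 + x^2/2 + x + 1 + O(x^5).
The coefficient of x^4 is 1/24.

Final answer: 1/24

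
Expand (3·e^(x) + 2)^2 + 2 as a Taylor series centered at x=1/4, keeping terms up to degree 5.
6 + 9·e^(1/2) + 12·e^(1/4) + (12·e^(1/4) + 18·e^(1/2))·(x - 1/4) + (48·e^(1/4) + 360·e^(1/2) + 486·e^(5/4) + 972·e^(3/4) + 1134·e)·(x - 1/4)^2/(8 + 36·e^(1/4) + 27·e^(3/4) + 54·e^(1/2)) + (16·e^(1/4) + 168·e^(1/2) + 324·e^(5/4) + 540·e^(3/4) + 702·e)·(x - 1/4)^3/(8 + 36·e^(1/4) + 27·e^(3/4) + 54·e^(1/2)) + (8·e^(1/4) + 132·e^(1/2) + 486·e^(3/4) + 324·e^(5/4) + 675·e)·(x - 1/4)^4/(16 + 72·e^(1/4) + 54·e^(3/4) + 108·e^(1/2)) + (8·e^(1/4) + 228·e^(1/2) + 918·e^(3/4) + 648·e^(5/4) + 1323·e)·(x - 1/4)^5/(80 + 360·e^(1/4) + 270·e^(3/4) + 540·e^(1/2))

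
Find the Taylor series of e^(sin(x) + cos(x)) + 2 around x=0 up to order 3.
-e·x^3/2 + e·x + 2 + e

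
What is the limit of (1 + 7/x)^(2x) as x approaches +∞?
As x → +∞: write (1 + 7/x)^(2x) = ((1 + 7/x)^x)^2 → (e^7)^2 = e^14.
Limit = e^(14).

Final answer: e^(14)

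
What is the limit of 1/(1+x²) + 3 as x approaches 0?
Direct substitution at x = 0 gives 4.

Final answer: 4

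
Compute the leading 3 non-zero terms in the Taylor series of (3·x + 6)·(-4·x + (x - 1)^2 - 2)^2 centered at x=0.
240·x^2 + 75·x + 6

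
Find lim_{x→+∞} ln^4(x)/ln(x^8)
This is an ∞/∞ indeterminate form as x → +∞.
Write ln(x^8) = 8·ln(x), reducing the quotient to ln^3(x)/8 → ∞.
Limit = ∞.

Final answer: ∞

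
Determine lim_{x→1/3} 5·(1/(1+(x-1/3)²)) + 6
Direct substitution at x = 1/3 gives 11.

Final answer: 11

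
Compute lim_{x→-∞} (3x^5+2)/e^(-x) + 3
The quotient is an ∞/∞ indeterminate form as x → -∞.
Compare growth rates of the dominant terms (exponentials ≫ polynomials ≫ logarithms), or apply L'Hôpital's rule; the quotient → 0.
Adding the constant: 0 + 3 = 3. Limit = 3.

Final answer: 3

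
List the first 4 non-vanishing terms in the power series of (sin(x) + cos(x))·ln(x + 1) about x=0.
x^4/6 - 2·x^3/3 + x^2/2 + x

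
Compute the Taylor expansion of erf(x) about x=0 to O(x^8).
-x^7/(21·√(π)) + x^5/(5·√(π)) - 2·x^3/(3·√(π)) + 2·x/√(π)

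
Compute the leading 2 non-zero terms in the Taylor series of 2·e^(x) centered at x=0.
2·x + 2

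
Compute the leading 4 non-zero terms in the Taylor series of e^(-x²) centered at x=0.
-x^6/6 + x^4/2 - x^2 + 1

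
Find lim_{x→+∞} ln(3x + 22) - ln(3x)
This is an ∞ − ∞ indeterminate form.
Combine the logarithms: ln(3x+22) − ln(3x) = ln((3x+22)/(3x)) = ln(1 + 22/(3x)) → ln(1) = 0.
Limit = 0.

Final answer: 0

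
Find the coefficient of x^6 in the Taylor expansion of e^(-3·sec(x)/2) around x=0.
Expand to order 6: e^(-3·sec(x)/2) = 71·x^6·e^(-3/2)/1920 - x^4·e^(-3/2)/32 - 3·x^2·e^(-3/2)/4 + e^(-3/2) + O(x^7).
The coefficient of x^6 is 71·e^(-3/2)/1920.

Final answer: 71·e^(-3/2)/1920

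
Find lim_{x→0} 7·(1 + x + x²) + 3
Direct substitution at x = 0 gives 10.

Final answer: 10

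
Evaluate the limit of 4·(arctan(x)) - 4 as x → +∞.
Evaluate the dominant behaviour as x → +∞; each term tends to a finite value or vanishes.
Limit = -4 + 2·π.

Final answer: -4 + 2·π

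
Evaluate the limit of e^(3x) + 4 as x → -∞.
Evaluate the dominant behaviour as x → -∞; each term tends to a finite value or vanishes.
Limit = 4.

Final answer: 4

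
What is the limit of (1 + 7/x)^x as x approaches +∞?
As x → +∞: this is the defining limit (1 + 7/x)^x → e^7.
Limit = e^(7).

Final answer: e^(7)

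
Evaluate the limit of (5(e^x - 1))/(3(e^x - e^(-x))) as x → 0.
Both numerator and denominator → 0 as x → 0; this is a 0/0 indeterminate form.
Expand each to leading order near x = 0: numerator ~ 5·x, denominator ~ 6·x.
The limit of the ratio is 5/6.

Final answer: 5/6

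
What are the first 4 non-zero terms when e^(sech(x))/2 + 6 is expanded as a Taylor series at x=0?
-151·e·x^6/1440 + e·x^4/6 - e·x^2/4 + e/2 + 6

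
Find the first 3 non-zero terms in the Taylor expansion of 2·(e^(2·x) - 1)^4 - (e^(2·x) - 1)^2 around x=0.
68·x^4/3 - 8·x^3 - 4·x^2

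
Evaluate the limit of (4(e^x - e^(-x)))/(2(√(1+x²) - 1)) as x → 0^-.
Both numerator and denominator → 0 as x → 0^-; this is a 0/0 indeterminate form.
Expand each to leading order near x = 0: numerator ~ 8·x, denominator ~ x^2.
The limit of the ratio is -∞.

Final answer: -∞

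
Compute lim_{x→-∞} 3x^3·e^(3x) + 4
The product is a 0·∞ indeterminate form at x → -∞.
Rewrite the product as 3x^3 / e^(-3x) (an ∞/∞ form) and apply L'Hôpital, or use the standard hierarchy e^(3|x|) ≫ |x^3| as x → -∞.
The indeterminate product → 0, so the limit = 4.

Final answer: 4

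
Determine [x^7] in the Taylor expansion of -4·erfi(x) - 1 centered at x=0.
Expand to order 7: -4·erfi(x) - 1 = -4·x^7/(21·√(π)) - 4·x^5/(5·√(π)) - 8·x^3/(3·√(π)) - 8·x/√(π) - 1 + O(x^8).
The coefficient of x^7 is -4/(21·√(π)).

Final answer: -4/(21·√(π))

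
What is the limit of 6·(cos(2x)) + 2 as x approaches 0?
Direct substitution at x = 0 gives 8.

Final answer: 8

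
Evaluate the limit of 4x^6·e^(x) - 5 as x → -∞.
The product is a 0·∞ indeterminate form at x → -∞.
Rewrite the product as 4x^6 / e^(-x) (an ∞/∞ form) and apply L'Hôpital, or use the standard hierarchy e^(|x|) ≫ |x^6| as x → -∞.
The indeterminate product → 0, so the limit = -5.

Final answer: -5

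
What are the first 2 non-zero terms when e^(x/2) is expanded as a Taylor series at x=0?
x/2 + 1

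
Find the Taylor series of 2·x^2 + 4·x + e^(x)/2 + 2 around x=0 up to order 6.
x^6/1440 + x^5/240 + x^4/48 + x^3/12 + 9·x^2/4 + 9·x/2 + 5/2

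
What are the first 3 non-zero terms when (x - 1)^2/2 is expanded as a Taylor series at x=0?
x^2/2 - x + 1/2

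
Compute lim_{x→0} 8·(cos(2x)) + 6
Direct substitution at x = 0 gives 14.

Final answer: 14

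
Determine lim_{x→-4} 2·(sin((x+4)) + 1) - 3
Direct substitution at x = -4 gives -1.

Final answer: -1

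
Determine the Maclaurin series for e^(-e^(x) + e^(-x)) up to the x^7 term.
-989·x^7/2520 + 28·x^6/45 - 19·x^5/20 + 4·x^4/3 - 5·x^3/3 + 2·x^2 - 2·x + 1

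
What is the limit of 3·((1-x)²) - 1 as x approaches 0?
Direct substitution at x = 0 gives 2.

Final answer: 2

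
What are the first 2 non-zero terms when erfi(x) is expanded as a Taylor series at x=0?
2·x^3/(3·√(π)) + 2·x/√(π)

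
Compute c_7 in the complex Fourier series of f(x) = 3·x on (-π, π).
Compute the real Fourier coefficients first: a_7 = 0, b_7 = 6/7.
Then c_7 = (a_7 − i·b_7)/2 = -3·i/7.

Final answer: -3·i/7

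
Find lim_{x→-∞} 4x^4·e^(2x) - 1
The product is a 0·∞ indeterminate form at x → -∞.
Rewrite the product as 4x^4 / e^(-2x) (an ∞/∞ form) and apply L'Hôpital, or use the standard hierarchy e^(2|x|) ≫ |x^4| as x → -∞.
The indeterminate product → 0, so the limit = -1.

Final answer: -1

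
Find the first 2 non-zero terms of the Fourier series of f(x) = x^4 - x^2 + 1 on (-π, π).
(52 - 8·π^2)·cos(x) - π^2/3 + 1 + π^4/5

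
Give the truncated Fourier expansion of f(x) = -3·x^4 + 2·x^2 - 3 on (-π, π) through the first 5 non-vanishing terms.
(-152 + 24·π^2)·cos(x) + (11 - 6·π^2)·cos(2·x) + (-8/3 + 8·π^2/3)·cos(3·x) + (17/16 - 3·π^2/2)·cos(4·x) - 3·π^4/5 - 3 + 2·π^2/3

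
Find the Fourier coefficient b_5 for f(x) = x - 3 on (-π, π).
b_5 = (1/π) ∫_{-π}^{π} f(x)·sin(5x) dx.
Evaluate the integral (use parity and integration by parts as needed): b_5 = 2/5.

Final answer: 2/5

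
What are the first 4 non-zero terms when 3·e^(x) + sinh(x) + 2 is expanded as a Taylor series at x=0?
2·x^3/3 + 3·x^2/2 + 4·x + 5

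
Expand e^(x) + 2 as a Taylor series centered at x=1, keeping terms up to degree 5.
2 + e + e·(x - 1) + e·(x - 1)^2/2 + e·(x - 1)^3/6 + e·(x - 1)^4/24 + e·(x - 1)^5/120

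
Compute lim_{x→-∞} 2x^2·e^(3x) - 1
The product is a 0·∞ indeterminate form at x → -∞.
Rewrite the product as 2x^2 / e^(-3x) (an ∞/∞ form) and apply L'Hôpital, or use the standard hierarchy e^(3|x|) ≫ |x^2| as x → -∞.
The indeterminate product → 0, so the limit = -1.

Final answer: -1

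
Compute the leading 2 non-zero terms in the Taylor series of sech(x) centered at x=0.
1 - x^2/2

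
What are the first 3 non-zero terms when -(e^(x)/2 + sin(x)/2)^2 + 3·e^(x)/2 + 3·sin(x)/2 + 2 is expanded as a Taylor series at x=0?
-x^2/2 + 2·x + 13/4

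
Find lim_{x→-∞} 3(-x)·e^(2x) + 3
The product is a 0·∞ indeterminate form at x → -∞.
Rewrite the product as 3(-x) / e^(-2x) (an ∞/∞ form) and apply L'Hôpital, or use the standard hierarchy e^(2|x|) ≫ |(-x)| as x → -∞.
The indeterminate product → 0, so the limit = 3.

Final answer: 3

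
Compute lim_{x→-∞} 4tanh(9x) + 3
Evaluate the dominant behaviour as x → -∞; each term tends to a finite value or vanishes.
Limit = -1.

Final answer: -1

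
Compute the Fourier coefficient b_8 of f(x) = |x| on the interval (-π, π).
b_8 = (1/π) ∫_{-π}^{π} f(x)·sin(8x) dx.
Evaluate the integral (use parity and integration by parts as needed): b_8 = 0.

Final answer: 0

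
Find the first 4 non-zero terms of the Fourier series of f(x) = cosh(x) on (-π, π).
-cos(x)·sinh(π)/π + 2·cos(2·x)·sinh(π)/(5·π) - cos(3·x)·sinh(π)/(5·π) + sinh(π)/π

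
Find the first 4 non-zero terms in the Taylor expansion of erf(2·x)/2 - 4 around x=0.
16·x^5/(5·√(π)) - 8·x^3/(3·√(π)) + 2·x/√(π) - 4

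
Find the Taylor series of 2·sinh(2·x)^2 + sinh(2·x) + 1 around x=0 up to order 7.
8·x^7/315 + 256·x^6/45 + 4·x^5/15 + 32·x^4/3 + 4·x^3/3 + 8·x^2 + 2·x + 1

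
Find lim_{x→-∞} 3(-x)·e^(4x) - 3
The product is a 0·∞ indeterminate form at x → -∞.
Rewrite the product as 3(-x) / e^(-4x) (an ∞/∞ form) and apply L'Hôpital, or use the standard hierarchy e^(4|x|) ≫ |(-x)| as x → -∞.
The indeterminate product → 0, so the limit = -3.

Final answer: -3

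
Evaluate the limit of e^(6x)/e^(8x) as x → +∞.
This is an ∞/∞ indeterminate form as x → +∞.
Rewrite e^(6x)/e^(8x) = e^((6−8)x) = e^(-2x); the exponent coefficient is -2 < 0 so e^(-2x) → 0.
Limit = 0.

Final answer: 0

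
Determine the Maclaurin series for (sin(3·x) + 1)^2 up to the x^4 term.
-27·x^4 - 9·x^3 + 9·x^2 + 6·x + 1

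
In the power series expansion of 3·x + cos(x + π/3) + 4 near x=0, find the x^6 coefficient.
Expand to order 6: 3·x + cos(x + π/3) + 4 = -x^6/1440 - √(3)·x^5/240 + x^4/48 + √(3)·x^3/12 - x^2/4 + x·(3 - √(3)/2) + 9/2 + O(x^7).
The coefficient of x^6 is -1/1440.

Final answer: -1/1440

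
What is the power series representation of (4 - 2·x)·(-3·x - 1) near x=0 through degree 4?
6·x^2 - 10·x - 4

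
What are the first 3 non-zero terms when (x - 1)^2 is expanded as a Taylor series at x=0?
x^2 - 2·x + 1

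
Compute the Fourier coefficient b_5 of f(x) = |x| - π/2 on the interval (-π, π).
b_5 = (1/π) ∫_{-π}^{π} f(x)·sin(5x) dx.
Evaluate the integral (use parity and integration by parts as needed): b_5 = 0.

Final answer: 0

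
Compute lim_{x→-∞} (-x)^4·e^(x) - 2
The product is a 0·∞ indeterminate form at x → -∞.
Rewrite the product as (-x)^4 / e^(-x) (an ∞/∞ form) and apply L'Hôpital, or use the standard hierarchy e^(|x|) ≫ |(-x)^4| as x → -∞.
The indeterminate product → 0, so the limit = -2.

Final answer: -2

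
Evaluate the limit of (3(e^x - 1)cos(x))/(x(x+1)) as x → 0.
Both numerator and denominator → 0 as x → 0; this is a 0/0 indeterminate form.
Expand each to leading order near x = 0: numerator ~ 3·x, denominator ~ x.
The limit of the ratio is 3.

Final answer: 3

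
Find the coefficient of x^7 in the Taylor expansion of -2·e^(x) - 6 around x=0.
Expand to order 7: -2·e^(x) - 6 = -x^7/2520 - x^6/360 - x^5/60 - x^4/12 - x^3/3 - x^2 - 2·x - 8 + O(x^8).
The coefficient of x^7 is -1/2520.

Final answer: -1/2520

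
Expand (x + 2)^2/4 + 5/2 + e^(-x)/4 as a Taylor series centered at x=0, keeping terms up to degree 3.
-x^3/24 + 3·x^2/8 + 3·x/4 + 15/4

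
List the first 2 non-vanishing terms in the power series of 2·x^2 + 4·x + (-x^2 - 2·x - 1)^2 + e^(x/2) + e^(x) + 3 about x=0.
19·x/2 + 6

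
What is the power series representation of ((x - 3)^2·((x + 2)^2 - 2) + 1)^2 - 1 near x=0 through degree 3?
-700·x^3 + 82·x^2 + 912·x + 360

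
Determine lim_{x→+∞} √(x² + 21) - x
This is an ∞ − ∞ indeterminate form.
Multiply and divide by the conjugate √(x²+21) + x; the x² terms cancel, leaving 21/(√(x²+21)+x) → 0.
Limit = 0.

Final answer: 0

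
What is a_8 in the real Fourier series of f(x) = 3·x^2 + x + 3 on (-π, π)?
a_8 = (1/π) ∫_{-π}^{π} f(x)·cos(8x) dx.
Evaluate the integral (use parity and integration by parts as needed): a_8 = 3/16.

Final answer: 3/16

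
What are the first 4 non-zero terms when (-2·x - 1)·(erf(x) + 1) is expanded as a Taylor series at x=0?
2·x^3/(3·√(π)) - 4·x^2/√(π) + x·(-2 - 2/√(π)) - 1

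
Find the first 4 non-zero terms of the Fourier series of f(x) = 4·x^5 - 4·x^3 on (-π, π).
(-168·π^2 + 8·π^4 + 1008)·sin(x) + (-4·π^4 - 36 + 24·π^2)·sin(2·x) + (-232·π^2/27 + 464/81 + 8·π^4/3)·sin(3·x) + (-2·π^4 - 27/16 + 9·π^2/2)·sin(4·x)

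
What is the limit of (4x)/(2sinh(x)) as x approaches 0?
Both numerator and denominator → 0 as x → 0; this is a 0/0 indeterminate form.
Expand each to leading order near x = 0: numerator ~ 4·x, denominator ~ 2·x.
The limit of the ratio is 2.

Final answer: 2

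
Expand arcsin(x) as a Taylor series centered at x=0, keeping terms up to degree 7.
5·x^7/112 + 3·x^5/40 + x^3/6 + x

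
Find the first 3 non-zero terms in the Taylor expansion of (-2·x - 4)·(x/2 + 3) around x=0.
-x^2 - 8·x - 12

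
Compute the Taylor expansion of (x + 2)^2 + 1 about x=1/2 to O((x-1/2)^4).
29/4 + 5·(x - 1/2) + (x - 1/2)^2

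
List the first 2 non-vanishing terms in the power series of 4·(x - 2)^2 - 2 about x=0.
14 - 16·x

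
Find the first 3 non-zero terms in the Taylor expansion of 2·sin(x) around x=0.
x^5/60 - x^3/3 + 2·x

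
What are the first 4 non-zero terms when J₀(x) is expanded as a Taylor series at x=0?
-x^6/2304 + x^4/64 - x^2/4 + 1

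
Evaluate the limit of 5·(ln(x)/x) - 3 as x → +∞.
Evaluate the dominant behaviour as x → +∞; each term tends to a finite value or vanishes.
Limit = -3.

Final answer: -3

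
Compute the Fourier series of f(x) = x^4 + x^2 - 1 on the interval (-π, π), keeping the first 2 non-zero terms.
(44 - 8·π^2)·cos(x) - 1 + π^2/3 + π^4/5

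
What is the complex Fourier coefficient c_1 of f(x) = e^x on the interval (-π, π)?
Compute the real Fourier coefficients first: a_1 = (1 - e^(2·π))·e^(-π)/(2·π), b_1 = (-1 + e^(2·π))·e^(-π)/(2·π).
Then c_1 = (a_1 − i·b_1)/2 = -e^(π)/(4·π) + e^(-π)/(4·π) - i·e^(π)/(4·π) + i·e^(-π)/(4·π).

Final answer: -e^(π)/(4·π) + e^(-π)/(4·π) - i·e^(π)/(4·π) + i·e^(-π)/(4·π)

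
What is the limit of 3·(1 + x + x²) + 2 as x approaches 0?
Direct substitution at x = 0 gives 5.

Final answer: 5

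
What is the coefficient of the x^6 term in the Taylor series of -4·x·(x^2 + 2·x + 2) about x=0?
Expand to order 6: -4·x·(x^2 + 2·x + 2) = -4·x^3 - 8·x^2 - 8·x + O(x^7).
The coefficient of x^6 is 0.

Final answer: 0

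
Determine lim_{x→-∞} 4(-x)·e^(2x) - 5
The product is a 0·∞ indeterminate form at x → -∞.
Rewrite the product as 4(-x) / e^(-2x) (an ∞/∞ form) and apply L'Hôpital, or use the standard hierarchy e^(2|x|) ≫ |(-x)| as x → -∞.
The indeterminate product → 0, so the limit = -5.

Final answer: -5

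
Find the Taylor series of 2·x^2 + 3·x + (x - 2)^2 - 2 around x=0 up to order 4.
3·x^2 - x + 2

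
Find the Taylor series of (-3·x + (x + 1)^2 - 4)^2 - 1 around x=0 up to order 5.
x^4 - 2·x^3 - 5·x^2 + 6·x + 8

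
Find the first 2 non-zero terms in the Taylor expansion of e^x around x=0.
x + 1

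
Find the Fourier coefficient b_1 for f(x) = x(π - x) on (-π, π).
b_1 = (1/π) ∫_{-π}^{π} f(x)·sin(1x) dx.
Evaluate the integral (use parity and integration by parts as needed): b_1 = 2·π.

Final answer: 2·π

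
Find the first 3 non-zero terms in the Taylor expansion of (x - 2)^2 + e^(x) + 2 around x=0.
3·x^2/2 - 3·x + 7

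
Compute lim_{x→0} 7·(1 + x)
Direct substitution at x = 0 gives 7.

Final answer: 7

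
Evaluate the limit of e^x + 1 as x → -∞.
Evaluate the dominant behaviour as x → -∞; each term tends to a finite value or vanishes.
Limit = 1.

Final answer: 1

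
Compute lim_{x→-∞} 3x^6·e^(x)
This is a 0·∞ indeterminate form at x → -∞.
Rewrite the product as 3x^6 / e^(-x) (an ∞/∞ form) and apply L'Hôpital, or use the standard hierarchy e^(|x|) ≫ |x^6| as x → -∞.
The indeterminate product → 0, so the limit = 0.

Final answer: 0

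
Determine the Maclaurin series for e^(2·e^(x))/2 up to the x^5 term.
227·x^5·e^(2)/120 + 47·x^4·e^(2)/24 + 11·x^3·e^(2)/6 + 3·x^2·e^(2)/2 + x·e^(2) + e^(2)/2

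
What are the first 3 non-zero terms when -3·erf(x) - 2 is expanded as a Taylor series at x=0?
2·x^3/√(π) - 6·x/√(π) - 2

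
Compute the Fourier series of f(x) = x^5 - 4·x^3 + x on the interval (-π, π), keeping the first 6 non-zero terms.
(-48·π^2 + 2·π^4 + 290)·sin(x) + (-π^4 - 29/2 + 9·π^2)·sin(2·x) + (-112·π^2/27 + 278/81 + 2·π^4/3)·sin(3·x) + (-π^4/2 - 95/64 + 21·π^2/8)·sin(4·x) + (-48·π^2/25 + 538/625 + 2·π^4/5)·sin(5·x) + (-π^4/3 - 95/162 + 41·π^2/27)·sin(6·x)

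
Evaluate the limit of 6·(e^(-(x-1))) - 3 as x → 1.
Direct substitution at x = 1 gives 3.

Final answer: 3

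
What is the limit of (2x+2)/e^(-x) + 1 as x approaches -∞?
The quotient is an ∞/∞ indeterminate form as x → -∞.
Compare growth rates of the dominant terms (exponentials ≫ polynomials ≫ logarithms), or apply L'Hôpital's rule; the quotient → 0.
Adding the constant: 0 + 1 = 1. Limit = 1.

Final answer: 1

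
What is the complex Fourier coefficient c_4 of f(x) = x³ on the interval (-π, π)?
Compute the real Fourier coefficients first: a_4 = 0, b_4 = 3/16 - π^2/2.
Then c_4 = (a_4 − i·b_4)/2 = -3·i/32 + i·π^2/4.

Final answer: -3·i/32 + i·π^2/4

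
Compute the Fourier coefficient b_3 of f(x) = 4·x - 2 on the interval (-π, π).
b_3 = (1/π) ∫_{-π}^{π} f(x)·sin(3x) dx.
Evaluate the integral (use parity and integration by parts as needed): b_3 = 8/3.

Final answer: 8/3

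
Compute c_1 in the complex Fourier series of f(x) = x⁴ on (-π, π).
Compute the real Fourier coefficients first: a_1 = 48 - 8·π^2, b_1 = 0.
Then c_1 = (a_1 − i·b_1)/2 = 24 - 4·π^2.

Final answer: 24 - 4·π^2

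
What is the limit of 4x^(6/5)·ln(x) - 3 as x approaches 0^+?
The product is a 0·∞ indeterminate form at x → 0⁺.
Rewrite the product as 4·ln(x) / x^(-6/5) and apply L'Hôpital, or use the standard hierarchy x^(-6/5) ≫ |ln x| as x → 0⁺.
The indeterminate product → 0, so the limit = -3.

Final answer: -3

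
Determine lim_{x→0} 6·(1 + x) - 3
Direct substitution at x = 0 gives 3.

Final answer: 3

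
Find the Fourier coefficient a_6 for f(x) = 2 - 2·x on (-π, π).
a_6 = (1/π) ∫_{-π}^{π} f(x)·cos(6x) dx.
Evaluate the integral (use parity and integration by parts as needed): a_6 = 0.

Final answer: 0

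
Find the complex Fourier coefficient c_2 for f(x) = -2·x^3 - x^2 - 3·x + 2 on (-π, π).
Compute the real Fourier coefficients first: a_2 = -1, b_2 = 2·π^2.
Then c_2 = (a_2 − i·b_2)/2 = -1/2 - i·π^2.

Final answer: -1/2 - i·π^2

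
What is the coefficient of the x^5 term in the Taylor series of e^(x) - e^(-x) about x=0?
Expand to order 5: e^(x) - e^(-x) = x^5/60 + x^3/3 + 2·x + O(x^6).
The coefficient of x^5 is 1/60.

Final answer: 1/60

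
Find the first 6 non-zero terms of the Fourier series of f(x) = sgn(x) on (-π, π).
4·sin(x)/π + 4·sin(3·x)/(3·π) + 4·sin(5·x)/(5·π) + 4·sin(7·x)/(7·π) + 4·sin(9·x)/(9·π) + 4·sin(11·x)/(11·π)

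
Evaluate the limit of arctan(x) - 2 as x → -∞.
Evaluate the dominant behaviour as x → -∞; each term tends to a finite value or vanishes.
Limit = -2 - π/2.

Final answer: -2 - π/2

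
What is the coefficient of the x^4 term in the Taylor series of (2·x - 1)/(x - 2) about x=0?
Expand to order 4: (2·x - 1)/(x - 2) = -3·x^4/32 - 3·x^3/16 - 3·x^2/8 - 3·x/4 + 1/2 + O(x^5).
The coefficient of x^4 is -3/32.

Final answer: -3/32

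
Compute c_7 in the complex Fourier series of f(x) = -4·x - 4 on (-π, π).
Compute the real Fourier coefficients first: a_7 = 0, b_7 = -8/7.
Then c_7 = (a_7 − i·b_7)/2 = 4·i/7.

Final answer: 4·i/7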